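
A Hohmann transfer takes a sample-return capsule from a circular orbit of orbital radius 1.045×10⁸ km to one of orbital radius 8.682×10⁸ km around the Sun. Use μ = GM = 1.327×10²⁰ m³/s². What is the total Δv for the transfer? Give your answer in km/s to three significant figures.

r₁ = 1.045×10⁸ km = 1.045×10¹¹ m.
r₂ = 8.682×10⁸ km = 8.682×10¹¹ m.
Transfer ellipse a_t = (r₁ + r₂)/2 = 4.864×10¹¹ m.
At r₁: circular v_c1 = √(μ/r₁) = 35640 m/s; transfer-perihelion v_p = √[μ(2/r₁ − 1/a_t)] = 47610 m/s.
Δv₁ = v_p − v_c1 = 11980 m/s.
At r₂: circular v_c2 = √(μ/r₂) = 12360 m/s; transfer-aphelion v_a = √[μ(2/r₂ − 1/a_t)] = 5731 m/s.
Δv₂ = v_c2 − v_a = 6632 m/s.
Total Δv = Δv₁ + Δv₂ = 18610 m/s = 18.61 km/s.

Δv_total ≈ 18.6 km/s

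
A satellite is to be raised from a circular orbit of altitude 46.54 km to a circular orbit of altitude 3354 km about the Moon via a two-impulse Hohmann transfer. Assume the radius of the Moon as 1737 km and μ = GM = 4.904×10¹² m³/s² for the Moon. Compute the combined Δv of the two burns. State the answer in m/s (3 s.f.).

Δv_total ≈ 634 m/s

r₁ = 1737 + 46.54 = 1783.5 km = 1.7835×10⁶ m.
r₂ = 1737 + 3354 = 5091.0 km = 5.0910×10⁶ m.
Transfer ellipse a_t = (r₁ + r₂)/2 = 3.437×10⁶ m.
At r₁: circular v_c1 = √(μ/r₁) = 1658 m/s; transfer-perilune v_p = √[μ(2/r₁ − 1/a_t)] = 2018 m/s.
Δv₁ = v_p − v_c1 = 359.8 m/s.
At r₂: circular v_c2 = √(μ/r₂) = 981.5 m/s; transfer-apolune v_a = √[μ(2/r₂ − 1/a_t)] = 707.0 m/s.
Δv₂ = v_c2 − v_a = 274.5 m/s.
Total Δv = Δv₁ + Δv₂ = 634.3 m/s.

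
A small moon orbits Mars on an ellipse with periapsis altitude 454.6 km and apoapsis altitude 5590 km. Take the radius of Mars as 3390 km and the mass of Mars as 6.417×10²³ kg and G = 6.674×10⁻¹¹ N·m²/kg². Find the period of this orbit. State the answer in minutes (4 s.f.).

μ = GM = 6.674×10⁻¹¹ × 6.417×10²³ = 4.283×10¹³ m³/s².
r_p = 3390 + 454.6 = 3844.6 km = 3.8446×10⁶ m.
r_a = 3390 + 5590 = 8980.0 km = 8.9800×10⁶ m.
Semi-major axis a = (r_p + r_a)/2 = (3844.6 + 8980.0)/2 = 6412.3 km = 6.412×10⁶ m.
By Kepler's third law T = 2π√(a³/μ) = 2π × 2.481×10³ = 1.559×10⁴ s.
= 259.8 minutes.

T ≈ 259.8 minutes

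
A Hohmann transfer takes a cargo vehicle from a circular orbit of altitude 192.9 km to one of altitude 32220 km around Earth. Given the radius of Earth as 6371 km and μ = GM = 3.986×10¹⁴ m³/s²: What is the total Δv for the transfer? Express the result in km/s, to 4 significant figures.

Δv_total ≈ 3.876 km/s

r₁ = 6371 + 192.9 = 6563.9 km = 6.5639×10⁶ m.
r₂ = 6371 + 32220 = 38591 km = 3.8591×10⁷ m.
Transfer ellipse a_t = (r₁ + r₂)/2 = 2.258×10⁷ m.
At r₁: circular v_c1 = √(μ/r₁) = 7793 m/s; transfer-perigee v_p = √[μ(2/r₁ − 1/a_t)] = 10190 m/s.
Δv₁ = v_p − v_c1 = 2395 m/s.
At r₂: circular v_c2 = √(μ/r₂) = 3214 m/s; transfer-apogee v_a = √[μ(2/r₂ − 1/a_t)] = 1733 m/s.
Δv₂ = v_c2 − v_a = 1481 m/s.
Total Δv = Δv₁ + Δv₂ = 3876 m/s = 3.876 km/s.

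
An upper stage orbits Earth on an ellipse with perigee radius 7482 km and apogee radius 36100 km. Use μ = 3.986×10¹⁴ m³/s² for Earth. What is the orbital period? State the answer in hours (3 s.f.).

T ≈ 8.89 hours

Semi-major axis a = (r_p + r_a)/2 = (7482.0 + 36100)/2 = 21791 km = 2.179×10⁷ m.
By Kepler's third law T = 2π√(a³/μ) = 2π × 5.095×10³ = 3.201×10⁴ s.
= 8.893 hours.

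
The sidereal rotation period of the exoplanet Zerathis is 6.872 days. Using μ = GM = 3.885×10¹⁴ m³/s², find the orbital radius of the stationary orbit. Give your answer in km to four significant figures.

T = 6.872 days = 5.937×10⁵ s.
A synchronous orbit has period T, so by Kepler's third law a = (μT²/4π²)^(1/3).
μT²/4π² = 3.885×10¹⁴ × (5.937×10⁵)² / 39.48 = 3.469×10²⁴ m³.
a = 1.514×10⁸ m = 1.5138×10⁵ km.

r_sync ≈ 1.514×10⁵ km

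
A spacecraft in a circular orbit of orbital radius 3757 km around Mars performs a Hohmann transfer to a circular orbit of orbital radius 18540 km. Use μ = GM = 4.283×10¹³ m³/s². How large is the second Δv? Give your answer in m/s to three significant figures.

r₁ = 3757 km = 3.757×10⁶ m.
r₂ = 18540 km = 1.854×10⁷ m.
Transfer ellipse a_t = (r₁ + r₂)/2 = 1.115×10⁷ m.
At r₁: circular v_c1 = √(μ/r₁) = 3376 m/s; transfer-periapsis v_p = √[μ(2/r₁ − 1/a_t)] = 4354 m/s.
At r₂: circular v_c2 = √(μ/r₂) = 1520 m/s; transfer-apoapsis v_a = √[μ(2/r₂ − 1/a_t)] = 882.3 m/s.
Δv₂ = v_c2 − v_a = 637.6 m/s.

Δv ≈ 638 m/s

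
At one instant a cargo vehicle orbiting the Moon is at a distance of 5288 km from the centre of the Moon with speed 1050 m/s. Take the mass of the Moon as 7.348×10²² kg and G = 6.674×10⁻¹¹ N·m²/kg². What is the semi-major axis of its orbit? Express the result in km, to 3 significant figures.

a ≈ 6520 km

μ = GM = 6.674×10⁻¹¹ × 7.348×10²² = 4.904×10¹² m³/s².
r = 5.288×10⁶ m.
Vis-viva rearranged: 1/a = 2/r − v²/μ = 3.782×10⁻⁷ − 2.248×10⁻⁷ = 1.534×10⁻⁷ m⁻¹.
a = 6.519×10⁶ m = 6518.9 km.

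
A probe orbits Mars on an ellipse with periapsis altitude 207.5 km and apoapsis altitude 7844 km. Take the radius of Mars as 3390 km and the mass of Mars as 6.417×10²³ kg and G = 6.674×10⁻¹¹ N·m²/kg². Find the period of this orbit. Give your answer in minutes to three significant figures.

T ≈ 323 minutes

μ = GM = 6.674×10⁻¹¹ × 6.417×10²³ = 4.283×10¹³ m³/s².
r_p = 3390 + 207.5 = 3597.5 km = 3.5975×10⁶ m.
r_a = 3390 + 7844 = 11234 km = 1.1234×10⁷ m.
Semi-major axis a = (r_p + r_a)/2 = (3597.5 + 11234)/2 = 7415.8 km = 7.416×10⁶ m.
By Kepler's third law T = 2π√(a³/μ) = 2π × 3.086×10³ = 1.939×10⁴ s.
= 323.1 minutes.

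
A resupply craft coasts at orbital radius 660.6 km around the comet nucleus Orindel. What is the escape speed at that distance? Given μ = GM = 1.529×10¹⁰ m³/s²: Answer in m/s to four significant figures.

v_esc ≈ 215.2 m/s

r = 660.6 km = 6.606×10⁵ m.
Escape speed v_esc = √(2μ/r) = √(2 × 1.529×10¹⁰ / 6.606×10⁵) = √(4.629×10⁴) = 215.2 m/s.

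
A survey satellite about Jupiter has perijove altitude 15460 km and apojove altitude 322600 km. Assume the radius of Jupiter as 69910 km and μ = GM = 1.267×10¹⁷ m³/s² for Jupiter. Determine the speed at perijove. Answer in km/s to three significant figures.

v ≈ 49.4 km/s

r_p = 69910 + 15460 = 85370 km = 8.5370×10⁷ m.
r_a = 69910 + 322600 = 392510 km = 3.9251×10⁸ m.
Semi-major axis a = (r_p + r_a)/2 = 2.3894×10⁵ km = 2.389×10⁸ m.
Vis-viva: v² = μ(2/r − 1/a) = 1.267×10¹⁷ × (2.343×10⁻⁸ − 4.185×10⁻⁹) = 2.438×10⁹ m²/s².
v = 49380 m/s = 49.38 km/s.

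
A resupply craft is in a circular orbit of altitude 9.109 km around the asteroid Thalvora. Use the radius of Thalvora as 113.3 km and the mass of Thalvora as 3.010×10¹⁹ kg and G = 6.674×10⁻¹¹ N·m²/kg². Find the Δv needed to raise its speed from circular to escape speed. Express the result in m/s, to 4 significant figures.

μ = GM = 6.674×10⁻¹¹ × 3.010×10¹⁹ = 2.009×10⁹ m³/s².
r = 113.3 + 9.109 = 122.41 km = 1.2241×10⁵ m.
Circular speed v_c = √(μ/r) = 128.1 m/s.
Escape speed v_esc = √(2μ/r) = √2 × v_c = 181.2 m/s.
Δv = v_esc − v_c = 53.06 m/s.

Δv ≈ 53.06 m/s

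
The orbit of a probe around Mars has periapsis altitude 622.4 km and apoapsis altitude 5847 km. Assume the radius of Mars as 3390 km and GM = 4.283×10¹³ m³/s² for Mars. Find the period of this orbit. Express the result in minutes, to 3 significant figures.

T ≈ 273 minutes

r_p = 3390 + 622.4 = 4012.4 km = 4.0124×10⁶ m.
r_a = 3390 + 5847 = 9237.0 km = 9.2370×10⁶ m.
Semi-major axis a = (r_p + r_a)/2 = (4012.4 + 9237.0)/2 = 6624.7 km = 6.625×10⁶ m.
By Kepler's third law T = 2π√(a³/μ) = 2π × 2.605×10³ = 1.637×10⁴ s.
= 272.8 minutes.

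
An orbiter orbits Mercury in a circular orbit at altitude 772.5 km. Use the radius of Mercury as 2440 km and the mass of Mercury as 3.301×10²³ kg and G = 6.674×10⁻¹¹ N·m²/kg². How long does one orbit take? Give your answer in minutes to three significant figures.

μ = GM = 6.674×10⁻¹¹ × 3.301×10²³ = 2.203×10¹³ m³/s².
r = 2440 + 772.5 = 3212.5 km = 3.2125×10⁶ m.
Kepler's third law: T = 2π√(r³/μ) = 2π√((3.212×10⁶)³ / 2.203×10¹³).
r³/μ = 1.505×10⁶ s², so T = 2π × 1.227×10³ = 7.708×10³ s.
Converting: 7.708×10³ s ÷ 60.00 = 128.5 minutes.

T ≈ 128 minutes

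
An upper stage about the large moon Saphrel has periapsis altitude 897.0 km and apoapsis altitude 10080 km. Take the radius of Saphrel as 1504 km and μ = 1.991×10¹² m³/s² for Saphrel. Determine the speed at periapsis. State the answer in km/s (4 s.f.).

r_p = 1504 + 897.0 = 2401.0 km = 2.4010×10⁶ m.
r_a = 1504 + 10080 = 11584 km = 1.1584×10⁷ m.
Semi-major axis a = (r_p + r_a)/2 = 6992.5 km = 6.992×10⁶ m.
Vis-viva: v² = μ(2/r − 1/a) = 1.991×10¹² × (8.330×10⁻⁷ − 1.430×10⁻⁷) = 1.374×10⁶ m²/s².
v = 1172 m/s = 1.172 km/s.

v ≈ 1.172 km/s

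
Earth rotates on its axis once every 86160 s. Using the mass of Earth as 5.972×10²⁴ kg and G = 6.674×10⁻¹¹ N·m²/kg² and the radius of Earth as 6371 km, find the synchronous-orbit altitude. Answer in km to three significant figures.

h_sync ≈ 35800 km

μ = GM = 6.674×10⁻¹¹ × 5.972×10²⁴ = 3.986×10¹⁴ m³/s².
A synchronous orbit has period T, so by Kepler's third law a = (μT²/4π²)^(1/3).
μT²/4π² = 3.986×10¹⁴ × (8.616×10⁴)² / 39.48 = 7.495×10²² m³.
a = 4.216×10⁷ m = 42162 km.
Altitude h = a − R = 42162 − 6371 = 35791 km.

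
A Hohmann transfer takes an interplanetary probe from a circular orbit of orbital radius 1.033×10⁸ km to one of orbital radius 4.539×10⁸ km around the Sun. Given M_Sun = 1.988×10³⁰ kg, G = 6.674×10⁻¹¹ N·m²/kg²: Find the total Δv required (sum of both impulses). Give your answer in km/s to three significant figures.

Δv_total ≈ 16.6 km/s

μ = GM = 6.674×10⁻¹¹ × 1.988×10³⁰ = 1.327×10²⁰ m³/s².
r₁ = 1.033×10⁸ km = 1.033×10¹¹ m.
r₂ = 4.539×10⁸ km = 4.539×10¹¹ m.
Transfer ellipse a_t = (r₁ + r₂)/2 = 2.786×10¹¹ m.
At r₁: circular v_c1 = √(μ/r₁) = 35840 m/s; transfer-perihelion v_p = √[μ(2/r₁ − 1/a_t)] = 45740 m/s.
Δv₁ = v_p − v_c1 = 9906 m/s.
At r₂: circular v_c2 = √(μ/r₂) = 17100 m/s; transfer-aphelion v_a = √[μ(2/r₂ − 1/a_t)] = 10410 m/s.
Δv₂ = v_c2 − v_a = 6686 m/s.
Total Δv = Δv₁ + Δv₂ = 16590 m/s = 16.59 km/s.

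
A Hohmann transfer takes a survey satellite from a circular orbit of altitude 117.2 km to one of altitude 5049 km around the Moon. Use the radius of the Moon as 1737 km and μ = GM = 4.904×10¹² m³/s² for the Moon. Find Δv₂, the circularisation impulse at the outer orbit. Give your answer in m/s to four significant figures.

r₁ = 1737 + 117.2 = 1854.2 km = 1.8542×10⁶ m.
r₂ = 1737 + 5049 = 6786.0 km = 6.7860×10⁶ m.
Transfer ellipse a_t = (r₁ + r₂)/2 = 4.320×10⁶ m.
At r₁: circular v_c1 = √(μ/r₁) = 1626 m/s; transfer-perilune v_p = √[μ(2/r₁ − 1/a_t)] = 2038 m/s.
At r₂: circular v_c2 = √(μ/r₂) = 850.1 m/s; transfer-apolune v_a = √[μ(2/r₂ − 1/a_t)] = 556.9 m/s.
Δv₂ = v_c2 − v_a = 293.2 m/s.

Δv ≈ 293.2 m/s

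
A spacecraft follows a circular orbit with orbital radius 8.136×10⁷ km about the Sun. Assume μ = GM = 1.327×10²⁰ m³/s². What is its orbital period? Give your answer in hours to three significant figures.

T ≈ 3520 hours

r = 8.136×10⁷ km = 8.136×10¹⁰ m.
Kepler's third law: T = 2π√(r³/μ) = 2π√((8.136×10¹⁰)³ / 1.327×10²⁰).
r³/μ = 4.058×10¹² s², so T = 2π × 2.015×10⁶ = 1.266×10⁷ s.
Converting: 1.266×10⁷ s ÷ 3600 = 3516 hours.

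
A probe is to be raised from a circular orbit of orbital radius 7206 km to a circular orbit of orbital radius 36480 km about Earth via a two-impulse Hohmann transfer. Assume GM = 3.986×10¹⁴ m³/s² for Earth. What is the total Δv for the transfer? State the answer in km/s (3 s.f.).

Δv_total ≈ 3.58 km/s

r₁ = 7206 km = 7.206×10⁶ m.
r₂ = 36480 km = 3.648×10⁷ m.
Transfer ellipse a_t = (r₁ + r₂)/2 = 2.184×10⁷ m.
At r₁: circular v_c1 = √(μ/r₁) = 7437 m/s; transfer-perigee v_p = √[μ(2/r₁ − 1/a_t)] = 9612 m/s.
Δv₁ = v_p − v_c1 = 2174 m/s.
At r₂: circular v_c2 = √(μ/r₂) = 3306 m/s; transfer-apogee v_a = √[μ(2/r₂ − 1/a_t)] = 1899 m/s.
Δv₂ = v_c2 − v_a = 1407 m/s.
Total Δv = Δv₁ + Δv₂ = 3581 m/s = 3.581 km/s.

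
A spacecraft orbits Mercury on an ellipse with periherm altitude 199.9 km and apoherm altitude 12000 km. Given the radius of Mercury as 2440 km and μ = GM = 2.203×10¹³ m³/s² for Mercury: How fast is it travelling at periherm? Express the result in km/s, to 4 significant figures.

r_p = 2440 + 199.9 = 2639.9 km = 2.6399×10⁶ m.
r_a = 2440 + 12000 = 14440 km = 1.4440×10⁷ m.
Semi-major axis a = (r_p + r_a)/2 = 8540.0 km = 8.540×10⁶ m.
Vis-viva: v² = μ(2/r − 1/a) = 2.203×10¹³ × (7.576×10⁻⁷ − 1.171×10⁻⁷) = 1.411×10⁷ m²/s².
v = 3756 m/s = 3.756 km/s.

v ≈ 3.756 km/s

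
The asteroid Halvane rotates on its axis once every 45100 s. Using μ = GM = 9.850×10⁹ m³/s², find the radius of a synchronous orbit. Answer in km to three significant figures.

A synchronous orbit has period T, so by Kepler's third law a = (μT²/4π²)^(1/3).
μT²/4π² = 9.850×10⁹ × (4.510×10⁴)² / 39.48 = 5.075×10¹⁷ m³.
a = 7.976×10⁵ m = 797.65 km.

r_sync ≈ 798 km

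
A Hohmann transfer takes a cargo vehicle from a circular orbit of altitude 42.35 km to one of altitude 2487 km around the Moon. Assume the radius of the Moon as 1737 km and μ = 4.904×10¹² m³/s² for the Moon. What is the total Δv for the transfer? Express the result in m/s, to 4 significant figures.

r₁ = 1737 + 42.35 = 1779.3 km = 1.7794×10⁶ m.
r₂ = 1737 + 2487 = 4224.0 km = 4.2240×10⁶ m.
Transfer ellipse a_t = (r₁ + r₂)/2 = 3.002×10⁶ m.
At r₁: circular v_c1 = √(μ/r₁) = 1660 m/s; transfer-perilune v_p = √[μ(2/r₁ − 1/a_t)] = 1969 m/s.
Δv₁ = v_p − v_c1 = 309.2 m/s.
At r₂: circular v_c2 = √(μ/r₂) = 1077 m/s; transfer-apolune v_a = √[μ(2/r₂ − 1/a_t)] = 829.6 m/s.
Δv₂ = v_c2 − v_a = 247.9 m/s.
Total Δv = Δv₁ + Δv₂ = 557.1 m/s.

Δv_total ≈ 557.1 m/s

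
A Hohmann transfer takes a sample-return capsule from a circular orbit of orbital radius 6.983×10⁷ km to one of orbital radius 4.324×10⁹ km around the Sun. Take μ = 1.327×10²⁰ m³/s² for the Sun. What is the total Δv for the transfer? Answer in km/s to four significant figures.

Δv_total ≈ 22.12 km/s

r₁ = 6.983×10⁷ km = 6.983×10¹⁰ m.
r₂ = 4.324×10⁹ km = 4.324×10¹² m.
Transfer ellipse a_t = (r₁ + r₂)/2 = 2.197×10¹² m.
At r₁: circular v_c1 = √(μ/r₁) = 43590 m/s; transfer-perihelion v_p = √[μ(2/r₁ − 1/a_t)] = 61160 m/s.
Δv₁ = v_p − v_c1 = 17560 m/s.
At r₂: circular v_c2 = √(μ/r₂) = 5540 m/s; transfer-aphelion v_a = √[μ(2/r₂ − 1/a_t)] = 987.7 m/s.
Δv₂ = v_c2 − v_a = 4552 m/s.
Total Δv = Δv₁ + Δv₂ = 22120 m/s = 22.12 km/s.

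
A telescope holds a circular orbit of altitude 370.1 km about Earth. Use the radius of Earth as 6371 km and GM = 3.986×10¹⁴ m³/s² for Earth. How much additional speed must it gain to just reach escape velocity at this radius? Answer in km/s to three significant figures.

r = 6371 + 370.1 = 6741.1 km = 6.7411×10⁶ m.
Circular speed v_c = √(μ/r) = 7690 m/s.
Escape speed v_esc = √(2μ/r) = √2 × v_c = 10870 m/s.
Δv = v_esc − v_c = 3185 m/s = 3.185 km/s.

Δv ≈ 3.19 km/s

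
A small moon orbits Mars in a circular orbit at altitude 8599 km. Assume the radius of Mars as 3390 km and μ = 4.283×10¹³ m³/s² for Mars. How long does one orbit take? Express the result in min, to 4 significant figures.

r = 3390 + 8599 = 11989 km = 1.1989×10⁷ m.
Kepler's third law: T = 2π√(r³/μ) = 2π√((1.199×10⁷)³ / 4.283×10¹³).
r³/μ = 4.023×10⁷ s², so T = 2π × 6.343×10³ = 3.985×10⁴ s.
Converting: 3.985×10⁴ s ÷ 60.00 = 664.2 min.

T ≈ 664.2 min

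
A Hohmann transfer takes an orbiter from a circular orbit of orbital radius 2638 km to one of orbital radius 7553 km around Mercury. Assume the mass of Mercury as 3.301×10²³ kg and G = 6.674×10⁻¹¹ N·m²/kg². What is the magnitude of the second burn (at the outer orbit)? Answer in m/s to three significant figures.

μ = GM = 6.674×10⁻¹¹ × 3.301×10²³ = 2.203×10¹³ m³/s².
r₁ = 2638 km = 2.638×10⁶ m.
r₂ = 7553 km = 7.553×10⁶ m.
Transfer ellipse a_t = (r₁ + r₂)/2 = 5.096×10⁶ m.
At r₁: circular v_c1 = √(μ/r₁) = 2890 m/s; transfer-periherm v_p = √[μ(2/r₁ − 1/a_t)] = 3518 m/s.
At r₂: circular v_c2 = √(μ/r₂) = 1708 m/s; transfer-apoherm v_a = √[μ(2/r₂ − 1/a_t)] = 1229 m/s.
Δv₂ = v_c2 − v_a = 479.0 m/s.

Δv ≈ 479 m/s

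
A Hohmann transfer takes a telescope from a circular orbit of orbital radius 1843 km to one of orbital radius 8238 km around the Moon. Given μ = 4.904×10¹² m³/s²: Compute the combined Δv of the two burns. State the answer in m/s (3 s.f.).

Δv_total ≈ 759 m/s

r₁ = 1843 km = 1.843×10⁶ m.
r₂ = 8238 km = 8.238×10⁶ m.
Transfer ellipse a_t = (r₁ + r₂)/2 = 5.040×10⁶ m.
At r₁: circular v_c1 = √(μ/r₁) = 1631 m/s; transfer-perilune v_p = √[μ(2/r₁ − 1/a_t)] = 2085 m/s.
Δv₁ = v_p − v_c1 = 454.2 m/s.
At r₂: circular v_c2 = √(μ/r₂) = 771.6 m/s; transfer-apolune v_a = √[μ(2/r₂ − 1/a_t)] = 466.5 m/s.
Δv₂ = v_c2 − v_a = 305.0 m/s.
Total Δv = Δv₁ + Δv₂ = 759.2 m/s.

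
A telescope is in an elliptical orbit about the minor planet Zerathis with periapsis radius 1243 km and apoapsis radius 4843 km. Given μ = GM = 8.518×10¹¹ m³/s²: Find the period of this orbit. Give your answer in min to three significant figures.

T ≈ 602 min

Semi-major axis a = (r_p + r_a)/2 = (1243.0 + 4843.0)/2 = 3043.0 km = 3.043×10⁶ m.
By Kepler's third law T = 2π√(a³/μ) = 2π × 5.752×10³ = 3.614×10⁴ s.
= 602.3 min.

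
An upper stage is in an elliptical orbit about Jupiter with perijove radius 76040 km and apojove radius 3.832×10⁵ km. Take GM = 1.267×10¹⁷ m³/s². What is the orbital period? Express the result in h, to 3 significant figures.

T ≈ 17.1 h

Semi-major axis a = (r_p + r_a)/2 = (76040 + 3.8320×10⁵)/2 = 2.2962×10⁵ km = 2.296×10⁸ m.
By Kepler's third law T = 2π√(a³/μ) = 2π × 9.775×10³ = 6.142×10⁴ s.
= 17.06 h.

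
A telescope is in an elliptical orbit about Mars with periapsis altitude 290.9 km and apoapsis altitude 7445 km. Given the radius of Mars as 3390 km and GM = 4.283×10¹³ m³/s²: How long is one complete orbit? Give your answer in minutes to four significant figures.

r_p = 3390 + 290.9 = 3680.9 km = 3.6809×10⁶ m.
r_a = 3390 + 7445 = 10835 km = 1.0835×10⁷ m.
Semi-major axis a = (r_p + r_a)/2 = (3680.9 + 10835)/2 = 7257.9 km = 7.258×10⁶ m.
By Kepler's third law T = 2π√(a³/μ) = 2π × 2.988×10³ = 1.877×10⁴ s.
= 312.9 minutes.

T ≈ 312.9 minutes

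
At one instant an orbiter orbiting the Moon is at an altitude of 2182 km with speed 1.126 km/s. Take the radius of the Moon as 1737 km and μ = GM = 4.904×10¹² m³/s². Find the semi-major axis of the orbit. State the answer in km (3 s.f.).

r = 1737 + 2182 = 3919.0 km = 3.919×10⁶ m.
Specific orbital energy ε = v²/2 − μ/r = (1126)²/2 − 4.904×10¹²/3.919×10⁶ = -6.174×10⁵ J/kg.
Since ε = −μ/(2a), a = −μ/(2ε) = 3.971×10⁶ m = 3971.5 km.

a ≈ 3970 km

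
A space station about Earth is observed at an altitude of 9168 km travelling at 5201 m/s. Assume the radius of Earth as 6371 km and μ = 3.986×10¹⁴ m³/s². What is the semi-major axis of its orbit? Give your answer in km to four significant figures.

r = 6371 + 9168 = 15539 km = 1.554×10⁷ m.
Specific orbital energy ε = v²/2 − μ/r = (5201)²/2 − 3.986×10¹⁴/1.554×10⁷ = -1.213×10⁷ J/kg.
Since ε = −μ/(2a), a = −μ/(2ε) = 1.644×10⁷ m = 16435 km.

a ≈ 16440 km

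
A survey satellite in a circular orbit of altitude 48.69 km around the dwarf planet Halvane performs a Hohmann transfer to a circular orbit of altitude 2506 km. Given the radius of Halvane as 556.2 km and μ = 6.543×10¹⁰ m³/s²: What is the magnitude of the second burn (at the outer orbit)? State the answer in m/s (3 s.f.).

Δv ≈ 62.2 m/s

r₁ = 556.2 + 48.69 = 604.89 km = 6.0489×10⁵ m.
r₂ = 556.2 + 2506 = 3062.2 km = 3.0622×10⁶ m.
Transfer ellipse a_t = (r₁ + r₂)/2 = 1.834×10⁶ m.
At r₁: circular v_c1 = √(μ/r₁) = 328.9 m/s; transfer-periapsis v_p = √[μ(2/r₁ − 1/a_t)] = 425.0 m/s.
At r₂: circular v_c2 = √(μ/r₂) = 146.2 m/s; transfer-apoapsis v_a = √[μ(2/r₂ − 1/a_t)] = 83.96 m/s.
Δv₂ = v_c2 − v_a = 62.22 m/s.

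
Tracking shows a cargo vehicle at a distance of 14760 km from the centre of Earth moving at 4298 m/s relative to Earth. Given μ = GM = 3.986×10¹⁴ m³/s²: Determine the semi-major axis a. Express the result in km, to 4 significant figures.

a ≈ 11220 km

r = 1.476×10⁷ m.
Vis-viva rearranged: 1/a = 2/r − v²/μ = 1.355×10⁻⁷ − 4.634×10⁻⁸ = 8.916×10⁻⁸ m⁻¹.
a = 1.122×10⁷ m = 11216 km.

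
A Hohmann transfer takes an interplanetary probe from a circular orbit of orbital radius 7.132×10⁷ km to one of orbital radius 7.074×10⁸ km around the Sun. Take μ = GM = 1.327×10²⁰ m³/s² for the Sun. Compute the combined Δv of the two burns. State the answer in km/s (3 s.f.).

Δv_total ≈ 22.8 km/s

r₁ = 7.132×10⁷ km = 7.132×10¹⁰ m.
r₂ = 7.074×10⁸ km = 7.074×10¹¹ m.
Transfer ellipse a_t = (r₁ + r₂)/2 = 3.894×10¹¹ m.
At r₁: circular v_c1 = √(μ/r₁) = 43130 m/s; transfer-perihelion v_p = √[μ(2/r₁ − 1/a_t)] = 58140 m/s.
Δv₁ = v_p − v_c1 = 15010 m/s.
At r₂: circular v_c2 = √(μ/r₂) = 13700 m/s; transfer-aphelion v_a = √[μ(2/r₂ − 1/a_t)] = 5862 m/s.
Δv₂ = v_c2 − v_a = 7834 m/s.
Total Δv = Δv₁ + Δv₂ = 22840 m/s = 22.84 km/s.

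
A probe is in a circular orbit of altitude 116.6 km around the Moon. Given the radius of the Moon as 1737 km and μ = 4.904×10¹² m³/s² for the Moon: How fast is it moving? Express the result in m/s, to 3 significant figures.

r = 1737 + 116.6 = 1853.6 km = 1.8536×10⁶ m.
For a circular orbit v = √(μ/r) = √(4.904×10¹² / 1.854×10⁶) = √(2.646×10⁶) = 1627 m/s.

v ≈ 1630 m/s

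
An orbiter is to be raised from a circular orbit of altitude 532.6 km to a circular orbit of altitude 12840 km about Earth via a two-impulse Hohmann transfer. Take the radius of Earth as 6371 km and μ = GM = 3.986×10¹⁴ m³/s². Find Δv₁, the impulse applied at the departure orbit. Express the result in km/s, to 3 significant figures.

Δv ≈ 1.62 km/s

r₁ = 6371 + 532.6 = 6903.6 km = 6.9036×10⁶ m.
r₂ = 6371 + 12840 = 19211 km = 1.9211×10⁷ m.
Transfer ellipse a_t = (r₁ + r₂)/2 = 1.306×10⁷ m.
At r₁: circular v_c1 = √(μ/r₁) = 7599 m/s; transfer-perigee v_p = √[μ(2/r₁ − 1/a_t)] = 9217 m/s.
Δv₁ = v_p − v_c1 = 1618 m/s.
= 1.618 km/s.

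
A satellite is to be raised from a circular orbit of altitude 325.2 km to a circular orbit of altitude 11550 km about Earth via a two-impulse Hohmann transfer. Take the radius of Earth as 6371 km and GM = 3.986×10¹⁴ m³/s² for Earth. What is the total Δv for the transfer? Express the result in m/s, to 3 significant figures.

Δv_total ≈ 2830 m/s

r₁ = 6371 + 325.2 = 6696.2 km = 6.6962×10⁶ m.
r₂ = 6371 + 11550 = 17921 km = 1.7921×10⁷ m.
Transfer ellipse a_t = (r₁ + r₂)/2 = 1.231×10⁷ m.
At r₁: circular v_c1 = √(μ/r₁) = 7715 m/s; transfer-perigee v_p = √[μ(2/r₁ − 1/a_t)] = 9310 m/s.
Δv₁ = v_p − v_c1 = 1594 m/s.
At r₂: circular v_c2 = √(μ/r₂) = 4716 m/s; transfer-apogee v_a = √[μ(2/r₂ − 1/a_t)] = 3479 m/s.
Δv₂ = v_c2 − v_a = 1238 m/s.
Total Δv = Δv₁ + Δv₂ = 2832 m/s.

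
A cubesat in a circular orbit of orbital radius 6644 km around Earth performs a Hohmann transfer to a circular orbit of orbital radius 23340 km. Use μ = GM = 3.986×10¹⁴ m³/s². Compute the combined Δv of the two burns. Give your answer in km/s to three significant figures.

r₁ = 6644 km = 6.644×10⁶ m.
r₂ = 23340 km = 2.334×10⁷ m.
Transfer ellipse a_t = (r₁ + r₂)/2 = 1.499×10⁷ m.
At r₁: circular v_c1 = √(μ/r₁) = 7746 m/s; transfer-perigee v_p = √[μ(2/r₁ − 1/a_t)] = 9664 m/s.
Δv₁ = v_p − v_c1 = 1919 m/s.
At r₂: circular v_c2 = √(μ/r₂) = 4133 m/s; transfer-apogee v_a = √[μ(2/r₂ − 1/a_t)] = 2751 m/s.
Δv₂ = v_c2 − v_a = 1381 m/s.
Total Δv = Δv₁ + Δv₂ = 3300 m/s = 3.300 km/s.

Δv_total ≈ 3.30 km/s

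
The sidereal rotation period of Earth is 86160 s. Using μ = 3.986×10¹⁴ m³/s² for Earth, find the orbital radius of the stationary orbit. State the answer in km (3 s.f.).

A synchronous orbit has period T, so by Kepler's third law a = (μT²/4π²)^(1/3).
μT²/4π² = 3.986×10¹⁴ × (8.616×10⁴)² / 39.48 = 7.495×10²² m³.
a = 4.216×10⁷ m = 42163 km.

r_sync ≈ 42200 km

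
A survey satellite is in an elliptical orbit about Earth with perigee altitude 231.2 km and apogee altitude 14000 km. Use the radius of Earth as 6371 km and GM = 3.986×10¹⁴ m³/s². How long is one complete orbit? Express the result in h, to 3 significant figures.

r_p = 6371 + 231.2 = 6602.2 km = 6.6022×10⁶ m.
r_a = 6371 + 14000 = 20371 km = 2.0371×10⁷ m.
Semi-major axis a = (r_p + r_a)/2 = (6602.2 + 20371)/2 = 13487 km = 1.349×10⁷ m.
By Kepler's third law T = 2π√(a³/μ) = 2π × 2.481×10³ = 1.559×10⁴ s.
= 4.330 h.

T ≈ 4.33 h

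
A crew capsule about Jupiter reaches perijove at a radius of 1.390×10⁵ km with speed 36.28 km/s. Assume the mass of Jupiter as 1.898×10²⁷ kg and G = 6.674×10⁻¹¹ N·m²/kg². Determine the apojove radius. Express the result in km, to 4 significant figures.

apojove radius ≈ 3.613×10⁵ km

μ = GM = 6.674×10⁻¹¹ × 1.898×10²⁷ = 1.267×10¹⁷ m³/s².
r_p = 1.390×10⁸ m.
Specific energy ε = v²/2 − μ/r = -2.532×10⁸ J/kg, so a = −μ/(2ε) = 2.501×10⁸ m.
The apsides satisfy r_p + r_a = 2a, so the apojove radius is 2a − r_p = 3.613×10⁸ m = 3.6130×10⁵ km.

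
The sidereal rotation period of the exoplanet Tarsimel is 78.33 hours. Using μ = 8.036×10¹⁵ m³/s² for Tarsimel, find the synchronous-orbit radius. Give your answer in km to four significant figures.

r_sync ≈ 2.530×10⁵ km

T = 78.33 hours = 2.820×10⁵ s.
A synchronous orbit has period T, so by Kepler's third law a = (μT²/4π²)^(1/3).
μT²/4π² = 8.036×10¹⁵ × (2.820×10⁵)² / 39.48 = 1.619×10²⁵ m³.
a = 2.530×10⁸ m = 2.5296×10⁵ km.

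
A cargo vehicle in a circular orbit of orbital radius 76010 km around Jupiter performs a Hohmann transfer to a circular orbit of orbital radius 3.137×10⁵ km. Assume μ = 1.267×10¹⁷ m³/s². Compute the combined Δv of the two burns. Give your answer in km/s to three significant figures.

r₁ = 76010 km = 7.601×10⁷ m.
r₂ = 3.137×10⁵ km = 3.137×10⁸ m.
Transfer ellipse a_t = (r₁ + r₂)/2 = 1.949×10⁸ m.
At r₁: circular v_c1 = √(μ/r₁) = 40830 m/s; transfer-perijove v_p = √[μ(2/r₁ − 1/a_t)] = 51800 m/s.
Δv₁ = v_p − v_c1 = 10980 m/s.
At r₂: circular v_c2 = √(μ/r₂) = 20100 m/s; transfer-apojove v_a = √[μ(2/r₂ − 1/a_t)] = 12550 m/s.
Δv₂ = v_c2 − v_a = 7545 m/s.
Total Δv = Δv₁ + Δv₂ = 18520 m/s = 18.52 km/s.

Δv_total ≈ 18.5 km/s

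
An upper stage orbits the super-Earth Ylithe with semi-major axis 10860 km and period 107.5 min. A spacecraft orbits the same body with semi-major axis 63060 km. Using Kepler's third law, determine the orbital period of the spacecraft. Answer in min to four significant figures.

T₂ ≈ 1504 min

Kepler's third law: T² ∝ a³, so T₂ = T₁ (a₂/a₁)^(3/2).
a₂/a₁ = 5.807, (a₂/a₁)^(3/2) = 13.99.
T₂ = 107.5 × 13.99 = 1504 min.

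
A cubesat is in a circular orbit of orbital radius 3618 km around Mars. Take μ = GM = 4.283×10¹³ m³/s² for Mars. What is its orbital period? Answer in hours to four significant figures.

r = 3618 km = 3.618×10⁶ m.
Kepler's third law: T = 2π√(r³/μ) = 2π√((3.618×10⁶)³ / 4.283×10¹³).
r³/μ = 1.106×10⁶ s², so T = 2π × 1.052×10³ = 6.607×10³ s.
Converting: 6.607×10³ s ÷ 3600 = 1.835 hours.

T ≈ 1.835 hours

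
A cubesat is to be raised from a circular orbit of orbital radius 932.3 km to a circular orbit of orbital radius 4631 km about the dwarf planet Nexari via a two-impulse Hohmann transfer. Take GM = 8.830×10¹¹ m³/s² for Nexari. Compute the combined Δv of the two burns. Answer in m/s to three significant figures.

r₁ = 932.3 km = 9.323×10⁵ m.
r₂ = 4631 km = 4.631×10⁶ m.
Transfer ellipse a_t = (r₁ + r₂)/2 = 2.782×10⁶ m.
At r₁: circular v_c1 = √(μ/r₁) = 973.2 m/s; transfer-periapsis v_p = √[μ(2/r₁ − 1/a_t)] = 1256 m/s.
Δv₁ = v_p − v_c1 = 282.5 m/s.
At r₂: circular v_c2 = √(μ/r₂) = 436.7 m/s; transfer-apoapsis v_a = √[μ(2/r₂ − 1/a_t)] = 252.8 m/s.
Δv₂ = v_c2 − v_a = 183.9 m/s.
Total Δv = Δv₁ + Δv₂ = 466.4 m/s.

Δv_total ≈ 466 m/s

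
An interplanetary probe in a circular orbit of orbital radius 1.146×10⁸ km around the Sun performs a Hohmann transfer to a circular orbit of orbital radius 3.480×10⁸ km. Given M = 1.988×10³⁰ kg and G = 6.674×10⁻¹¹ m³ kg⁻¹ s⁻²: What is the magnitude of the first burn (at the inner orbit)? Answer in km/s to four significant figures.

Δv ≈ 7.710 km/s

μ = GM = 6.674×10⁻¹¹ × 1.988×10³⁰ = 1.327×10²⁰ m³/s².
r₁ = 1.146×10⁸ km = 1.146×10¹¹ m.
r₂ = 3.480×10⁸ km = 3.480×10¹¹ m.
Transfer ellipse a_t = (r₁ + r₂)/2 = 2.313×10¹¹ m.
At r₁: circular v_c1 = √(μ/r₁) = 34030 m/s; transfer-perihelion v_p = √[μ(2/r₁ − 1/a_t)] = 41740 m/s.
Δv₁ = v_p − v_c1 = 7710 m/s.
= 7.710 km/s.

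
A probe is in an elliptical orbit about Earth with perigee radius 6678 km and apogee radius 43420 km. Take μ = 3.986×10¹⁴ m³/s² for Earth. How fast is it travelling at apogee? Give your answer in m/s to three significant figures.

v ≈ 1560 m/s

Semi-major axis a = (r_p + r_a)/2 = 25049 km = 2.505×10⁷ m.
Vis-viva: v² = μ(2/r − 1/a) = 3.986×10¹⁴ × (4.606×10⁻⁸ − 3.992×10⁻⁸) = 2.447×10⁶ m²/s².
v = 1564 m/s.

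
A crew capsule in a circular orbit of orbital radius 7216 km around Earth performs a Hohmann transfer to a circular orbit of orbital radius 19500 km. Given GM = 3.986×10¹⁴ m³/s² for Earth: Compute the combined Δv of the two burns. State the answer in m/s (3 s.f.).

r₁ = 7216 km = 7.216×10⁶ m.
r₂ = 19500 km = 1.950×10⁷ m.
Transfer ellipse a_t = (r₁ + r₂)/2 = 1.336×10⁷ m.
At r₁: circular v_c1 = √(μ/r₁) = 7432 m/s; transfer-perigee v_p = √[μ(2/r₁ − 1/a_t)] = 8980 m/s.
Δv₁ = v_p − v_c1 = 1548 m/s.
At r₂: circular v_c2 = √(μ/r₂) = 4521 m/s; transfer-apogee v_a = √[μ(2/r₂ − 1/a_t)] = 3323 m/s.
Δv₂ = v_c2 − v_a = 1198 m/s.
Total Δv = Δv₁ + Δv₂ = 2746 m/s.

Δv_total ≈ 2750 m/s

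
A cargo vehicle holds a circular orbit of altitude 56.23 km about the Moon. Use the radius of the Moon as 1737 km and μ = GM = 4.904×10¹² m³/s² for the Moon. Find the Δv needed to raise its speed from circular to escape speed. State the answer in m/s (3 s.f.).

r = 1737 + 56.23 = 1793.2 km = 1.7932×10⁶ m.
Circular speed v_c = √(μ/r) = 1654 m/s.
Escape speed v_esc = √(2μ/r) = √2 × v_c = 2339 m/s.
Δv = v_esc − v_c = 685.0 m/s.

Δv ≈ 685 m/s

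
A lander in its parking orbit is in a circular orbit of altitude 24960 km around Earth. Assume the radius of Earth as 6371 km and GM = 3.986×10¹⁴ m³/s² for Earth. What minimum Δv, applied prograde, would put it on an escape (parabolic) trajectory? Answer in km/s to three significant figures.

r = 6371 + 24960 = 31331 km = 3.1331×10⁷ m.
Circular speed v_c = √(μ/r) = 3567 m/s.
Escape speed v_esc = √(2μ/r) = √2 × v_c = 5044 m/s.
Δv = v_esc − v_c = 1477 m/s = 1.477 km/s.

Δv ≈ 1.48 km/s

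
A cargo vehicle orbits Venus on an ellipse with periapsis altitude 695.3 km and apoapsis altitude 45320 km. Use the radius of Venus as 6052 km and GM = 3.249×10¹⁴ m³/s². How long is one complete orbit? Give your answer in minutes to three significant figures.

r_p = 6052 + 695.3 = 6747.3 km = 6.7473×10⁶ m.
r_a = 6052 + 45320 = 51372 km = 5.1372×10⁷ m.
Semi-major axis a = (r_p + r_a)/2 = (6747.3 + 51372)/2 = 29060 km = 2.906×10⁷ m.
By Kepler's third law T = 2π√(a³/μ) = 2π × 8.691×10³ = 5.461×10⁴ s.
= 910.1 minutes.

T ≈ 910 minutes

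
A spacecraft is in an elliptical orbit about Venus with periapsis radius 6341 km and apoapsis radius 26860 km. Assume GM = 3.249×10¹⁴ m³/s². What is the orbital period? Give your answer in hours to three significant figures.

Semi-major axis a = (r_p + r_a)/2 = (6341.0 + 26860)/2 = 16600 km = 1.660×10⁷ m.
By Kepler's third law T = 2π√(a³/μ) = 2π × 3.752×10³ = 2.358×10⁴ s.
= 6.549 hours.

T ≈ 6.55 hours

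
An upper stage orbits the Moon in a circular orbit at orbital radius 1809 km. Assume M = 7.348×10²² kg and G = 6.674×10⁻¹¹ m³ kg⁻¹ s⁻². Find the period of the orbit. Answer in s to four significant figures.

μ = GM = 6.674×10⁻¹¹ × 7.348×10²² = 4.904×10¹² m³/s².
r = 1809 km = 1.809×10⁶ m.
Kepler's third law: T = 2π√(r³/μ) = 2π√((1.809×10⁶)³ / 4.904×10¹²).
r³/μ = 1.207×10⁶ s², so T = 2π × 1.099×10³ = 6.903×10³ s.

T ≈ 6903 s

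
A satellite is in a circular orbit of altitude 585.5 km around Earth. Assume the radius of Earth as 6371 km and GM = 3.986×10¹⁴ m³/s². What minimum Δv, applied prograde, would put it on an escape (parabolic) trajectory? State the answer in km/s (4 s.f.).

Δv ≈ 3.135 km/s

r = 6371 + 585.5 = 6956.5 km = 6.9565×10⁶ m.
Circular speed v_c = √(μ/r) = 7570 m/s.
Escape speed v_esc = √(2μ/r) = √2 × v_c = 10710 m/s.
Δv = v_esc − v_c = 3135 m/s = 3.135 km/s.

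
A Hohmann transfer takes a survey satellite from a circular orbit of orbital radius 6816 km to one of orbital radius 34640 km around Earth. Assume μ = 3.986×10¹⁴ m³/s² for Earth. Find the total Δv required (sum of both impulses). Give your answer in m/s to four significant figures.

Δv_total ≈ 3686 m/s

r₁ = 6816 km = 6.816×10⁶ m.
r₂ = 34640 km = 3.464×10⁷ m.
Transfer ellipse a_t = (r₁ + r₂)/2 = 2.073×10⁷ m.
At r₁: circular v_c1 = √(μ/r₁) = 7647 m/s; transfer-perigee v_p = √[μ(2/r₁ − 1/a_t)] = 9886 m/s.
Δv₁ = v_p − v_c1 = 2239 m/s.
At r₂: circular v_c2 = √(μ/r₂) = 3392 m/s; transfer-apogee v_a = √[μ(2/r₂ − 1/a_t)] = 1945 m/s.
Δv₂ = v_c2 − v_a = 1447 m/s.
Total Δv = Δv₁ + Δv₂ = 3686 m/s.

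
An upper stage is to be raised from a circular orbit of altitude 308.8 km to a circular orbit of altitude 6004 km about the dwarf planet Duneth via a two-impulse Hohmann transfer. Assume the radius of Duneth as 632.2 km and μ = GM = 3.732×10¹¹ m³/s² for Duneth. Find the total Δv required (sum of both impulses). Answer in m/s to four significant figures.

Δv_total ≈ 322.7 m/s

r₁ = 632.2 + 308.8 = 941.00 km = 9.4100×10⁵ m.
r₂ = 632.2 + 6004 = 6636.2 km = 6.6362×10⁶ m.
Transfer ellipse a_t = (r₁ + r₂)/2 = 3.789×10⁶ m.
At r₁: circular v_c1 = √(μ/r₁) = 629.8 m/s; transfer-periapsis v_p = √[μ(2/r₁ − 1/a_t)] = 833.5 m/s.
Δv₁ = v_p − v_c1 = 203.7 m/s.
At r₂: circular v_c2 = √(μ/r₂) = 237.1 m/s; transfer-apoapsis v_a = √[μ(2/r₂ − 1/a_t)] = 118.2 m/s.
Δv₂ = v_c2 − v_a = 119.0 m/s.
Total Δv = Δv₁ + Δv₂ = 322.7 m/s.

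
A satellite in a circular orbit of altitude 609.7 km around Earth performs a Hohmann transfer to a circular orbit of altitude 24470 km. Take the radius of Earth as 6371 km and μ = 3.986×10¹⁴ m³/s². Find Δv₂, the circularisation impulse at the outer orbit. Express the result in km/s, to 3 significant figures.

r₁ = 6371 + 609.7 = 6980.7 km = 6.9807×10⁶ m.
r₂ = 6371 + 24470 = 30841 km = 3.0841×10⁷ m.
Transfer ellipse a_t = (r₁ + r₂)/2 = 1.891×10⁷ m.
At r₁: circular v_c1 = √(μ/r₁) = 7556 m/s; transfer-perigee v_p = √[μ(2/r₁ − 1/a_t)] = 9650 m/s.
At r₂: circular v_c2 = √(μ/r₂) = 3595 m/s; transfer-apogee v_a = √[μ(2/r₂ − 1/a_t)] = 2184 m/s.
Δv₂ = v_c2 − v_a = 1411 m/s.
= 1.411 km/s.

Δv ≈ 1.41 km/s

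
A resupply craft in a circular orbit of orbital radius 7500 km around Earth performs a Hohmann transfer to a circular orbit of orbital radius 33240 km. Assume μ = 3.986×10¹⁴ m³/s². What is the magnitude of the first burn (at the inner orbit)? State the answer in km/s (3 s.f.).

r₁ = 7500 km = 7.500×10⁶ m.
r₂ = 33240 km = 3.324×10⁷ m.
Transfer ellipse a_t = (r₁ + r₂)/2 = 2.037×10⁷ m.
At r₁: circular v_c1 = √(μ/r₁) = 7290 m/s; transfer-perigee v_p = √[μ(2/r₁ − 1/a_t)] = 9313 m/s.
Δv₁ = v_p − v_c1 = 2022 m/s.
= 2.022 km/s.

Δv ≈ 2.02 km/s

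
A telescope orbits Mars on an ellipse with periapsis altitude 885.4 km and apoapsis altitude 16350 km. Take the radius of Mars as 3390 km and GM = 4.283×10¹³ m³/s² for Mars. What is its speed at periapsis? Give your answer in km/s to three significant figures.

r_p = 3390 + 885.4 = 4275.4 km = 4.2754×10⁶ m.
r_a = 3390 + 16350 = 19740 km = 1.9740×10⁷ m.
Semi-major axis a = (r_p + r_a)/2 = 12008 km = 1.201×10⁷ m.
Vis-viva: v² = μ(2/r − 1/a) = 4.283×10¹³ × (4.678×10⁻⁷ − 8.328×10⁻⁸) = 1.647×10⁷ m²/s².
v = 4058 m/s = 4.058 km/s.

v ≈ 4.06 km/s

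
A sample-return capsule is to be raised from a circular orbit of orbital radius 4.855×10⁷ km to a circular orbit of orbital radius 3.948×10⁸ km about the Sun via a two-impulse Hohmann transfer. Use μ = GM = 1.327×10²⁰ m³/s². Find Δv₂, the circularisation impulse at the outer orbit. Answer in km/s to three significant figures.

Δv ≈ 9.75 km/s

r₁ = 4.855×10⁷ km = 4.855×10¹⁰ m.
r₂ = 3.948×10⁸ km = 3.948×10¹¹ m.
Transfer ellipse a_t = (r₁ + r₂)/2 = 2.217×10¹¹ m.
At r₁: circular v_c1 = √(μ/r₁) = 52280 m/s; transfer-perihelion v_p = √[μ(2/r₁ − 1/a_t)] = 69770 m/s.
At r₂: circular v_c2 = √(μ/r₂) = 18330 m/s; transfer-aphelion v_a = √[μ(2/r₂ − 1/a_t)] = 8580 m/s.
Δv₂ = v_c2 − v_a = 9754 m/s.
= 9.754 km/s.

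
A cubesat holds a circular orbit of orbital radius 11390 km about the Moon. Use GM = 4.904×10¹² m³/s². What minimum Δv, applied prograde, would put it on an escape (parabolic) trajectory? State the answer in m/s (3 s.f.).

Δv ≈ 272 m/s

r = 11390 km = 1.139×10⁷ m.
Circular speed v_c = √(μ/r) = 656.2 m/s.
Escape speed v_esc = √(2μ/r) = √2 × v_c = 928.0 m/s.
Δv = v_esc − v_c = 271.8 m/s.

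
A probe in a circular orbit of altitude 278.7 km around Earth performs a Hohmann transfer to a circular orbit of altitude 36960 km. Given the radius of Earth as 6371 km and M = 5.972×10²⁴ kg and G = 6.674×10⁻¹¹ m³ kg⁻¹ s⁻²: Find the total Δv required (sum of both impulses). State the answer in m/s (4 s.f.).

μ = GM = 6.674×10⁻¹¹ × 5.972×10²⁴ = 3.986×10¹⁴ m³/s².
r₁ = 6371 + 278.7 = 6649.7 km = 6.6497×10⁶ m.
r₂ = 6371 + 36960 = 43331 km = 4.3331×10⁷ m.
Transfer ellipse a_t = (r₁ + r₂)/2 = 2.499×10⁷ m.
At r₁: circular v_c1 = √(μ/r₁) = 7742 m/s; transfer-perigee v_p = √[μ(2/r₁ − 1/a_t)] = 10190 m/s.
Δv₁ = v_p − v_c1 = 2453 m/s.
At r₂: circular v_c2 = √(μ/r₂) = 3033 m/s; transfer-apogee v_a = √[μ(2/r₂ − 1/a_t)] = 1564 m/s.
Δv₂ = v_c2 − v_a = 1468 m/s.
Total Δv = Δv₁ + Δv₂ = 3921 m/s.

Δv_total ≈ 3921 m/s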